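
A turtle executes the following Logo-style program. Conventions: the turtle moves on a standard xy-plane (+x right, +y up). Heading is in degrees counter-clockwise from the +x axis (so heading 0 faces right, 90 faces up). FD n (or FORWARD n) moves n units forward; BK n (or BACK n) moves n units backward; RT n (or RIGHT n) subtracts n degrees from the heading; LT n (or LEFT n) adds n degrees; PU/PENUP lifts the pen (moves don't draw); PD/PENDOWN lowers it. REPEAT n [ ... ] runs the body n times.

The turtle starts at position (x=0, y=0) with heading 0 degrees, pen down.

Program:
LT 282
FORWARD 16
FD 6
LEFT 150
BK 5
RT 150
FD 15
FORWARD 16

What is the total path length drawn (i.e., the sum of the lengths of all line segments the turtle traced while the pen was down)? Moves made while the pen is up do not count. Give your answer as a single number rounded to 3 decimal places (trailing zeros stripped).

Answer: 58

Derivation:
Executing turtle program step by step:
Start: pos=(0,0), heading=0, pen down
LT 282: heading 0 -> 282
FD 16: (0,0) -> (3.327,-15.65) [heading=282, draw]
FD 6: (3.327,-15.65) -> (4.574,-21.519) [heading=282, draw]
LT 150: heading 282 -> 72
BK 5: (4.574,-21.519) -> (3.029,-26.275) [heading=72, draw]
RT 150: heading 72 -> 282
FD 15: (3.029,-26.275) -> (6.148,-40.947) [heading=282, draw]
FD 16: (6.148,-40.947) -> (9.474,-56.597) [heading=282, draw]
Final: pos=(9.474,-56.597), heading=282, 5 segment(s) drawn

Segment lengths:
  seg 1: (0,0) -> (3.327,-15.65), length = 16
  seg 2: (3.327,-15.65) -> (4.574,-21.519), length = 6
  seg 3: (4.574,-21.519) -> (3.029,-26.275), length = 5
  seg 4: (3.029,-26.275) -> (6.148,-40.947), length = 15
  seg 5: (6.148,-40.947) -> (9.474,-56.597), length = 16
Total = 58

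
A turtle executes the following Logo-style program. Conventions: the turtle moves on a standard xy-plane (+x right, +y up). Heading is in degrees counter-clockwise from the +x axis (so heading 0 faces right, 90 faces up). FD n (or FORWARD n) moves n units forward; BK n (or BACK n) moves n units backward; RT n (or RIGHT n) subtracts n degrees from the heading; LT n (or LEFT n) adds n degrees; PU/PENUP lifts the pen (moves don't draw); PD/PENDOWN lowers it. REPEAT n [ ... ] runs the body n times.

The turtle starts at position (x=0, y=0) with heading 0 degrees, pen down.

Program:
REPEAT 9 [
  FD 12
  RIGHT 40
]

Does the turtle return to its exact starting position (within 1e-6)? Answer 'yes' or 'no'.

Answer: yes

Derivation:
Executing turtle program step by step:
Start: pos=(0,0), heading=0, pen down
REPEAT 9 [
  -- iteration 1/9 --
  FD 12: (0,0) -> (12,0) [heading=0, draw]
  RT 40: heading 0 -> 320
  -- iteration 2/9 --
  FD 12: (12,0) -> (21.193,-7.713) [heading=320, draw]
  RT 40: heading 320 -> 280
  -- iteration 3/9 --
  FD 12: (21.193,-7.713) -> (23.276,-19.531) [heading=280, draw]
  RT 40: heading 280 -> 240
  -- iteration 4/9 --
  FD 12: (23.276,-19.531) -> (17.276,-29.923) [heading=240, draw]
  RT 40: heading 240 -> 200
  -- iteration 5/9 --
  FD 12: (17.276,-29.923) -> (6,-34.028) [heading=200, draw]
  RT 40: heading 200 -> 160
  -- iteration 6/9 --
  FD 12: (6,-34.028) -> (-5.276,-29.923) [heading=160, draw]
  RT 40: heading 160 -> 120
  -- iteration 7/9 --
  FD 12: (-5.276,-29.923) -> (-11.276,-19.531) [heading=120, draw]
  RT 40: heading 120 -> 80
  -- iteration 8/9 --
  FD 12: (-11.276,-19.531) -> (-9.193,-7.713) [heading=80, draw]
  RT 40: heading 80 -> 40
  -- iteration 9/9 --
  FD 12: (-9.193,-7.713) -> (0,0) [heading=40, draw]
  RT 40: heading 40 -> 0
]
Final: pos=(0,0), heading=0, 9 segment(s) drawn

Start position: (0, 0)
Final position: (0, 0)
Distance = 0; < 1e-6 -> CLOSED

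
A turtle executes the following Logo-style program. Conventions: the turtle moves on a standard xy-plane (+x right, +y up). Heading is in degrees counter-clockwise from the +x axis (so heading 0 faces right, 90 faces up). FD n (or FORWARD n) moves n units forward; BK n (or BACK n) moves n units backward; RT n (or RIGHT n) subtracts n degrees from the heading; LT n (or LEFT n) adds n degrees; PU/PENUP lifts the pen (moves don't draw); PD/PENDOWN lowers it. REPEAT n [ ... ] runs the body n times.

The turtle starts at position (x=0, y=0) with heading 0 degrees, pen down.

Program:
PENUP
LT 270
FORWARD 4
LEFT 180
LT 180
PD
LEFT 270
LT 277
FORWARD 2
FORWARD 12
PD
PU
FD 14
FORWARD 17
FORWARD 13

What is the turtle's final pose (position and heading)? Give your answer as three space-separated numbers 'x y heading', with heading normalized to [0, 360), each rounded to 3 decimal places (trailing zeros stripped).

Executing turtle program step by step:
Start: pos=(0,0), heading=0, pen down
PU: pen up
LT 270: heading 0 -> 270
FD 4: (0,0) -> (0,-4) [heading=270, move]
LT 180: heading 270 -> 90
LT 180: heading 90 -> 270
PD: pen down
LT 270: heading 270 -> 180
LT 277: heading 180 -> 97
FD 2: (0,-4) -> (-0.244,-2.015) [heading=97, draw]
FD 12: (-0.244,-2.015) -> (-1.706,9.896) [heading=97, draw]
PD: pen down
PU: pen up
FD 14: (-1.706,9.896) -> (-3.412,23.791) [heading=97, move]
FD 17: (-3.412,23.791) -> (-5.484,40.665) [heading=97, move]
FD 13: (-5.484,40.665) -> (-7.068,53.568) [heading=97, move]
Final: pos=(-7.068,53.568), heading=97, 2 segment(s) drawn

Answer: -7.068 53.568 97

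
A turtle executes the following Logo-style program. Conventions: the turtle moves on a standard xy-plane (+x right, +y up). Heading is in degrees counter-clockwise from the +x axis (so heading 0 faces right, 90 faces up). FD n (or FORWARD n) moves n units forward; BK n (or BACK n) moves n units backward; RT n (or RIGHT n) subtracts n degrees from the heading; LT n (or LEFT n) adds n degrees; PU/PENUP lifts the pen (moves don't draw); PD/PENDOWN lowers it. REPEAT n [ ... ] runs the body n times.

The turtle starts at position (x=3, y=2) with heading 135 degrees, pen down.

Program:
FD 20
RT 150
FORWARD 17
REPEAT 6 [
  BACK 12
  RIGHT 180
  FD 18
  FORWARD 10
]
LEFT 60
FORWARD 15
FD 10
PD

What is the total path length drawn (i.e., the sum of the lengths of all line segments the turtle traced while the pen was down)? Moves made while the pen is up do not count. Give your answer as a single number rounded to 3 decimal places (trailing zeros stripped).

Executing turtle program step by step:
Start: pos=(3,2), heading=135, pen down
FD 20: (3,2) -> (-11.142,16.142) [heading=135, draw]
RT 150: heading 135 -> 345
FD 17: (-11.142,16.142) -> (5.279,11.742) [heading=345, draw]
REPEAT 6 [
  -- iteration 1/6 --
  BK 12: (5.279,11.742) -> (-6.313,14.848) [heading=345, draw]
  RT 180: heading 345 -> 165
  FD 18: (-6.313,14.848) -> (-23.699,19.507) [heading=165, draw]
  FD 10: (-23.699,19.507) -> (-33.358,22.095) [heading=165, draw]
  -- iteration 2/6 --
  BK 12: (-33.358,22.095) -> (-21.767,18.989) [heading=165, draw]
  RT 180: heading 165 -> 345
  FD 18: (-21.767,18.989) -> (-4.381,14.33) [heading=345, draw]
  FD 10: (-4.381,14.33) -> (5.279,11.742) [heading=345, draw]
  -- iteration 3/6 --
  BK 12: (5.279,11.742) -> (-6.313,14.848) [heading=345, draw]
  RT 180: heading 345 -> 165
  FD 18: (-6.313,14.848) -> (-23.699,19.507) [heading=165, draw]
  FD 10: (-23.699,19.507) -> (-33.358,22.095) [heading=165, draw]
  -- iteration 4/6 --
  BK 12: (-33.358,22.095) -> (-21.767,18.989) [heading=165, draw]
  RT 180: heading 165 -> 345
  FD 18: (-21.767,18.989) -> (-4.381,14.33) [heading=345, draw]
  FD 10: (-4.381,14.33) -> (5.279,11.742) [heading=345, draw]
  -- iteration 5/6 --
  BK 12: (5.279,11.742) -> (-6.313,14.848) [heading=345, draw]
  RT 180: heading 345 -> 165
  FD 18: (-6.313,14.848) -> (-23.699,19.507) [heading=165, draw]
  FD 10: (-23.699,19.507) -> (-33.358,22.095) [heading=165, draw]
  -- iteration 6/6 --
  BK 12: (-33.358,22.095) -> (-21.767,18.989) [heading=165, draw]
  RT 180: heading 165 -> 345
  FD 18: (-21.767,18.989) -> (-4.381,14.33) [heading=345, draw]
  FD 10: (-4.381,14.33) -> (5.279,11.742) [heading=345, draw]
]
LT 60: heading 345 -> 45
FD 15: (5.279,11.742) -> (15.885,22.349) [heading=45, draw]
FD 10: (15.885,22.349) -> (22.956,29.42) [heading=45, draw]
PD: pen down
Final: pos=(22.956,29.42), heading=45, 22 segment(s) drawn

Segment lengths:
  seg 1: (3,2) -> (-11.142,16.142), length = 20
  seg 2: (-11.142,16.142) -> (5.279,11.742), length = 17
  seg 3: (5.279,11.742) -> (-6.313,14.848), length = 12
  seg 4: (-6.313,14.848) -> (-23.699,19.507), length = 18
  seg 5: (-23.699,19.507) -> (-33.358,22.095), length = 10
  seg 6: (-33.358,22.095) -> (-21.767,18.989), length = 12
  seg 7: (-21.767,18.989) -> (-4.381,14.33), length = 18
  seg 8: (-4.381,14.33) -> (5.279,11.742), length = 10
  seg 9: (5.279,11.742) -> (-6.313,14.848), length = 12
  seg 10: (-6.313,14.848) -> (-23.699,19.507), length = 18
  seg 11: (-23.699,19.507) -> (-33.358,22.095), length = 10
  seg 12: (-33.358,22.095) -> (-21.767,18.989), length = 12
  seg 13: (-21.767,18.989) -> (-4.381,14.33), length = 18
  seg 14: (-4.381,14.33) -> (5.279,11.742), length = 10
  seg 15: (5.279,11.742) -> (-6.313,14.848), length = 12
  seg 16: (-6.313,14.848) -> (-23.699,19.507), length = 18
  seg 17: (-23.699,19.507) -> (-33.358,22.095), length = 10
  seg 18: (-33.358,22.095) -> (-21.767,18.989), length = 12
  seg 19: (-21.767,18.989) -> (-4.381,14.33), length = 18
  seg 20: (-4.381,14.33) -> (5.279,11.742), length = 10
  seg 21: (5.279,11.742) -> (15.885,22.349), length = 15
  seg 22: (15.885,22.349) -> (22.956,29.42), length = 10
Total = 302

Answer: 302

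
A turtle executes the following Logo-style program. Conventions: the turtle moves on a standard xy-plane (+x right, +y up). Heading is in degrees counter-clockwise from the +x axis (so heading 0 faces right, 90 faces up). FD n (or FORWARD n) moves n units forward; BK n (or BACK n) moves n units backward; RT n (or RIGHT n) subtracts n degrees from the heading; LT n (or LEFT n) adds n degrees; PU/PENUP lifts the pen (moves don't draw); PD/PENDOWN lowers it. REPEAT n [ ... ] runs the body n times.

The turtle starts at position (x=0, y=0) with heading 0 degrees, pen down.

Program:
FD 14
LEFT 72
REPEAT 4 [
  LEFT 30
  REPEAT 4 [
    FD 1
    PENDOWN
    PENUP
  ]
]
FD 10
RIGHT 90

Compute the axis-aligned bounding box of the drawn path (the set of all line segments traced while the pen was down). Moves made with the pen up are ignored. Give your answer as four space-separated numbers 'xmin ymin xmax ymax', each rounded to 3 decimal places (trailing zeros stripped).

Executing turtle program step by step:
Start: pos=(0,0), heading=0, pen down
FD 14: (0,0) -> (14,0) [heading=0, draw]
LT 72: heading 0 -> 72
REPEAT 4 [
  -- iteration 1/4 --
  LT 30: heading 72 -> 102
  REPEAT 4 [
    -- iteration 1/4 --
    FD 1: (14,0) -> (13.792,0.978) [heading=102, draw]
    PD: pen down
    PU: pen up
    -- iteration 2/4 --
    FD 1: (13.792,0.978) -> (13.584,1.956) [heading=102, move]
    PD: pen down
    PU: pen up
    -- iteration 3/4 --
    FD 1: (13.584,1.956) -> (13.376,2.934) [heading=102, move]
    PD: pen down
    PU: pen up
    -- iteration 4/4 --
    FD 1: (13.376,2.934) -> (13.168,3.913) [heading=102, move]
    PD: pen down
    PU: pen up
  ]
  -- iteration 2/4 --
  LT 30: heading 102 -> 132
  REPEAT 4 [
    -- iteration 1/4 --
    FD 1: (13.168,3.913) -> (12.499,4.656) [heading=132, move]
    PD: pen down
    PU: pen up
    -- iteration 2/4 --
    FD 1: (12.499,4.656) -> (11.83,5.399) [heading=132, move]
    PD: pen down
    PU: pen up
    -- iteration 3/4 --
    FD 1: (11.83,5.399) -> (11.161,6.142) [heading=132, move]
    PD: pen down
    PU: pen up
    -- iteration 4/4 --
    FD 1: (11.161,6.142) -> (10.492,6.885) [heading=132, move]
    PD: pen down
    PU: pen up
  ]
  -- iteration 3/4 --
  LT 30: heading 132 -> 162
  REPEAT 4 [
    -- iteration 1/4 --
    FD 1: (10.492,6.885) -> (9.541,7.194) [heading=162, move]
    PD: pen down
    PU: pen up
    -- iteration 2/4 --
    FD 1: (9.541,7.194) -> (8.59,7.503) [heading=162, move]
    PD: pen down
    PU: pen up
    -- iteration 3/4 --
    FD 1: (8.59,7.503) -> (7.639,7.812) [heading=162, move]
    PD: pen down
    PU: pen up
    -- iteration 4/4 --
    FD 1: (7.639,7.812) -> (6.688,8.121) [heading=162, move]
    PD: pen down
    PU: pen up
  ]
  -- iteration 4/4 --
  LT 30: heading 162 -> 192
  REPEAT 4 [
    -- iteration 1/4 --
    FD 1: (6.688,8.121) -> (5.709,7.913) [heading=192, move]
    PD: pen down
    PU: pen up
    -- iteration 2/4 --
    FD 1: (5.709,7.913) -> (4.731,7.705) [heading=192, move]
    PD: pen down
    PU: pen up
    -- iteration 3/4 --
    FD 1: (4.731,7.705) -> (3.753,7.498) [heading=192, move]
    PD: pen down
    PU: pen up
    -- iteration 4/4 --
    FD 1: (3.753,7.498) -> (2.775,7.29) [heading=192, move]
    PD: pen down
    PU: pen up
  ]
]
FD 10: (2.775,7.29) -> (-7.006,5.21) [heading=192, move]
RT 90: heading 192 -> 102
Final: pos=(-7.006,5.21), heading=102, 2 segment(s) drawn

Segment endpoints: x in {0, 13.792, 14}, y in {0, 0.978}
xmin=0, ymin=0, xmax=14, ymax=0.978

Answer: 0 0 14 0.978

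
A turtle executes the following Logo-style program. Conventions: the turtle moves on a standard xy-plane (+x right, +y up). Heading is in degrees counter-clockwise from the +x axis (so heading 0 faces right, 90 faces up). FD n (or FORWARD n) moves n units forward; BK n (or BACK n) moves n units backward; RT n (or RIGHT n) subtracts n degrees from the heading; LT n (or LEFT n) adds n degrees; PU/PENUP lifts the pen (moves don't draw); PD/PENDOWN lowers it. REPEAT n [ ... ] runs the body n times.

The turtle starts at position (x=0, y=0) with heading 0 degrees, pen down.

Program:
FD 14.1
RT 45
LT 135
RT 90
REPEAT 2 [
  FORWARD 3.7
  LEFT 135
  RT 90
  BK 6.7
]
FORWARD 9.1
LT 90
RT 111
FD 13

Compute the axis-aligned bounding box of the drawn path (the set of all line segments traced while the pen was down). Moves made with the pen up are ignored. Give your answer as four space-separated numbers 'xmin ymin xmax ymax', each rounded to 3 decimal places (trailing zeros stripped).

Answer: 0 -8.821 20.337 12.415

Derivation:
Executing turtle program step by step:
Start: pos=(0,0), heading=0, pen down
FD 14.1: (0,0) -> (14.1,0) [heading=0, draw]
RT 45: heading 0 -> 315
LT 135: heading 315 -> 90
RT 90: heading 90 -> 0
REPEAT 2 [
  -- iteration 1/2 --
  FD 3.7: (14.1,0) -> (17.8,0) [heading=0, draw]
  LT 135: heading 0 -> 135
  RT 90: heading 135 -> 45
  BK 6.7: (17.8,0) -> (13.062,-4.738) [heading=45, draw]
  -- iteration 2/2 --
  FD 3.7: (13.062,-4.738) -> (15.679,-2.121) [heading=45, draw]
  LT 135: heading 45 -> 180
  RT 90: heading 180 -> 90
  BK 6.7: (15.679,-2.121) -> (15.679,-8.821) [heading=90, draw]
]
FD 9.1: (15.679,-8.821) -> (15.679,0.279) [heading=90, draw]
LT 90: heading 90 -> 180
RT 111: heading 180 -> 69
FD 13: (15.679,0.279) -> (20.337,12.415) [heading=69, draw]
Final: pos=(20.337,12.415), heading=69, 7 segment(s) drawn

Segment endpoints: x in {0, 13.062, 14.1, 15.679, 17.8, 20.337}, y in {-8.821, -4.738, -2.121, 0, 0.279, 12.415}
xmin=0, ymin=-8.821, xmax=20.337, ymax=12.415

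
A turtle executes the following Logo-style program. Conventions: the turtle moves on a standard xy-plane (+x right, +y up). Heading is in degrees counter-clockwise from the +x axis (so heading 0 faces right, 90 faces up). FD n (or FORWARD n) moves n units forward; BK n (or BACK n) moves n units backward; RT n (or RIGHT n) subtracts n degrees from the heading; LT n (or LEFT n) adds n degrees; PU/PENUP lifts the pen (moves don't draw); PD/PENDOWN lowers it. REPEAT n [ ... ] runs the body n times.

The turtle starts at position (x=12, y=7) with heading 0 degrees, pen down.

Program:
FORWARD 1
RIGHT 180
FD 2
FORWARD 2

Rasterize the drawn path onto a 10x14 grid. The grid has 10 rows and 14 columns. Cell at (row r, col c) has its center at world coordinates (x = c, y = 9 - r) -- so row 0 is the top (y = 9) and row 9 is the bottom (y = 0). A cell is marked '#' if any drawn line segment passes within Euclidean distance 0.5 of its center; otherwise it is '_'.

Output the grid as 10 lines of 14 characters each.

Segment 0: (12,7) -> (13,7)
Segment 1: (13,7) -> (11,7)
Segment 2: (11,7) -> (9,7)

Answer: ______________
______________
_________#####
______________
______________
______________
______________
______________
______________
______________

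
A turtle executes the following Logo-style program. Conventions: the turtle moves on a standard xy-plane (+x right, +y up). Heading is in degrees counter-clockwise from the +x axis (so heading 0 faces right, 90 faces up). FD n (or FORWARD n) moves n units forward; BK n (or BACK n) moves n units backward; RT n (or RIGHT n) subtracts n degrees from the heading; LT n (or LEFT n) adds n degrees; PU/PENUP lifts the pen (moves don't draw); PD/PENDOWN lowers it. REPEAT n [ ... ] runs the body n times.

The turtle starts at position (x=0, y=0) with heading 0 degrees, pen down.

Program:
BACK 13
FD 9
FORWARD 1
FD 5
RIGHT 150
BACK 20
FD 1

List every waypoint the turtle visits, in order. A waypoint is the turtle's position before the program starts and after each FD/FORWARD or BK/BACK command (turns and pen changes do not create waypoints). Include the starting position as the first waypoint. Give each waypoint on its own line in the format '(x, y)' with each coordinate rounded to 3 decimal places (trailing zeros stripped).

Executing turtle program step by step:
Start: pos=(0,0), heading=0, pen down
BK 13: (0,0) -> (-13,0) [heading=0, draw]
FD 9: (-13,0) -> (-4,0) [heading=0, draw]
FD 1: (-4,0) -> (-3,0) [heading=0, draw]
FD 5: (-3,0) -> (2,0) [heading=0, draw]
RT 150: heading 0 -> 210
BK 20: (2,0) -> (19.321,10) [heading=210, draw]
FD 1: (19.321,10) -> (18.454,9.5) [heading=210, draw]
Final: pos=(18.454,9.5), heading=210, 6 segment(s) drawn
Waypoints (7 total):
(0, 0)
(-13, 0)
(-4, 0)
(-3, 0)
(2, 0)
(19.321, 10)
(18.454, 9.5)

Answer: (0, 0)
(-13, 0)
(-4, 0)
(-3, 0)
(2, 0)
(19.321, 10)
(18.454, 9.5)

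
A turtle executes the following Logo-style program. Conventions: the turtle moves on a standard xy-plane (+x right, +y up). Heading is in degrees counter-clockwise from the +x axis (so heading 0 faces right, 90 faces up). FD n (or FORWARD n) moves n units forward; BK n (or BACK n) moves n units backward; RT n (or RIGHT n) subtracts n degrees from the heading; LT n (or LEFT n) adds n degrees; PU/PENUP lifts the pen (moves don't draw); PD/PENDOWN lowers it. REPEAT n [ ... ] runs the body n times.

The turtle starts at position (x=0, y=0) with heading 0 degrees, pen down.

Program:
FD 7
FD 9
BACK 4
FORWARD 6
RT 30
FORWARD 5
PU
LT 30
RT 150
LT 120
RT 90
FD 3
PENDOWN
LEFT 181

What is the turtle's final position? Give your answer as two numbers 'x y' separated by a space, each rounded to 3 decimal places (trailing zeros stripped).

Answer: 20.83 -5.098

Derivation:
Executing turtle program step by step:
Start: pos=(0,0), heading=0, pen down
FD 7: (0,0) -> (7,0) [heading=0, draw]
FD 9: (7,0) -> (16,0) [heading=0, draw]
BK 4: (16,0) -> (12,0) [heading=0, draw]
FD 6: (12,0) -> (18,0) [heading=0, draw]
RT 30: heading 0 -> 330
FD 5: (18,0) -> (22.33,-2.5) [heading=330, draw]
PU: pen up
LT 30: heading 330 -> 0
RT 150: heading 0 -> 210
LT 120: heading 210 -> 330
RT 90: heading 330 -> 240
FD 3: (22.33,-2.5) -> (20.83,-5.098) [heading=240, move]
PD: pen down
LT 181: heading 240 -> 61
Final: pos=(20.83,-5.098), heading=61, 5 segment(s) drawn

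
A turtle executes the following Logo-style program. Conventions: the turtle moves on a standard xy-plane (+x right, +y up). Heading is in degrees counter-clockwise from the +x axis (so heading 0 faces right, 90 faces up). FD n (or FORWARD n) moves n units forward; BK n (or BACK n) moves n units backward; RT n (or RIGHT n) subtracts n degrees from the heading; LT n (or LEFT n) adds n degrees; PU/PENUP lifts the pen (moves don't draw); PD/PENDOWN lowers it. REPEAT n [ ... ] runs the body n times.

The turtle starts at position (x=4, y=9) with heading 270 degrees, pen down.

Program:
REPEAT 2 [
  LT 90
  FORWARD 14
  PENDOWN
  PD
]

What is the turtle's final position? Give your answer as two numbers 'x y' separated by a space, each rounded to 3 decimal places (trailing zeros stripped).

Executing turtle program step by step:
Start: pos=(4,9), heading=270, pen down
REPEAT 2 [
  -- iteration 1/2 --
  LT 90: heading 270 -> 0
  FD 14: (4,9) -> (18,9) [heading=0, draw]
  PD: pen down
  PD: pen down
  -- iteration 2/2 --
  LT 90: heading 0 -> 90
  FD 14: (18,9) -> (18,23) [heading=90, draw]
  PD: pen down
  PD: pen down
]
Final: pos=(18,23), heading=90, 2 segment(s) drawn

Answer: 18 23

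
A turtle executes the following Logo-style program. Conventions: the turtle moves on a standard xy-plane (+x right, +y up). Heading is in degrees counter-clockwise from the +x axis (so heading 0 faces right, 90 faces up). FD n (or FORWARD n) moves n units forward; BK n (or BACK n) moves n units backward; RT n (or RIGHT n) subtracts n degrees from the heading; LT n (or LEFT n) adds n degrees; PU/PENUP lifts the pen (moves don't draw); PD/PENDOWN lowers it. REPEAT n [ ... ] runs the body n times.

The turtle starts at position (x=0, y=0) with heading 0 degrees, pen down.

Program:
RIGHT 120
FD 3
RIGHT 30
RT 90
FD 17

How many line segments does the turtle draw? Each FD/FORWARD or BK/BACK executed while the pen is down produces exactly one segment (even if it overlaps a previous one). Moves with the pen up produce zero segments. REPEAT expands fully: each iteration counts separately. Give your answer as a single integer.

Executing turtle program step by step:
Start: pos=(0,0), heading=0, pen down
RT 120: heading 0 -> 240
FD 3: (0,0) -> (-1.5,-2.598) [heading=240, draw]
RT 30: heading 240 -> 210
RT 90: heading 210 -> 120
FD 17: (-1.5,-2.598) -> (-10,12.124) [heading=120, draw]
Final: pos=(-10,12.124), heading=120, 2 segment(s) drawn
Segments drawn: 2

Answer: 2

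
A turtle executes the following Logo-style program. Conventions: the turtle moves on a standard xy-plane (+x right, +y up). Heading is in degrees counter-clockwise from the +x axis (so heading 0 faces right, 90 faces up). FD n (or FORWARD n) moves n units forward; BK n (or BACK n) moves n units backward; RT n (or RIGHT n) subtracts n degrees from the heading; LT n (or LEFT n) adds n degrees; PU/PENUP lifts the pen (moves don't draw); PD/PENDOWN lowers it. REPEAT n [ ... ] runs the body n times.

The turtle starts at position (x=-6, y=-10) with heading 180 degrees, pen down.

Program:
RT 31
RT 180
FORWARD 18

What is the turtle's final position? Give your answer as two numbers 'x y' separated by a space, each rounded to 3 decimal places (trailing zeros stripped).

Executing turtle program step by step:
Start: pos=(-6,-10), heading=180, pen down
RT 31: heading 180 -> 149
RT 180: heading 149 -> 329
FD 18: (-6,-10) -> (9.429,-19.271) [heading=329, draw]
Final: pos=(9.429,-19.271), heading=329, 1 segment(s) drawn

Answer: 9.429 -19.271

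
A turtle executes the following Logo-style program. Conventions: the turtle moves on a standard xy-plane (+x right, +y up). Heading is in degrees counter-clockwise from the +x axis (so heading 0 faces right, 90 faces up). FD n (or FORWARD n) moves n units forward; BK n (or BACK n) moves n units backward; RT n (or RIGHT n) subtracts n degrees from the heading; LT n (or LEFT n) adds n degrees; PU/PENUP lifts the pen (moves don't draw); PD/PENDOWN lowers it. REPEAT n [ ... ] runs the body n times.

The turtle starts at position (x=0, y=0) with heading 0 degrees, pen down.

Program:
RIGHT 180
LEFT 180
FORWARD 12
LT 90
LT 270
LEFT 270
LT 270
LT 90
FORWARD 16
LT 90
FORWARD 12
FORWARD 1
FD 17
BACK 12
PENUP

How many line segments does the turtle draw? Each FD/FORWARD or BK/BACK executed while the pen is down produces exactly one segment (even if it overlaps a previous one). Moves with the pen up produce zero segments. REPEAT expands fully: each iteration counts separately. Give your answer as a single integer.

Executing turtle program step by step:
Start: pos=(0,0), heading=0, pen down
RT 180: heading 0 -> 180
LT 180: heading 180 -> 0
FD 12: (0,0) -> (12,0) [heading=0, draw]
LT 90: heading 0 -> 90
LT 270: heading 90 -> 0
LT 270: heading 0 -> 270
LT 270: heading 270 -> 180
LT 90: heading 180 -> 270
FD 16: (12,0) -> (12,-16) [heading=270, draw]
LT 90: heading 270 -> 0
FD 12: (12,-16) -> (24,-16) [heading=0, draw]
FD 1: (24,-16) -> (25,-16) [heading=0, draw]
FD 17: (25,-16) -> (42,-16) [heading=0, draw]
BK 12: (42,-16) -> (30,-16) [heading=0, draw]
PU: pen up
Final: pos=(30,-16), heading=0, 6 segment(s) drawn
Segments drawn: 6

Answer: 6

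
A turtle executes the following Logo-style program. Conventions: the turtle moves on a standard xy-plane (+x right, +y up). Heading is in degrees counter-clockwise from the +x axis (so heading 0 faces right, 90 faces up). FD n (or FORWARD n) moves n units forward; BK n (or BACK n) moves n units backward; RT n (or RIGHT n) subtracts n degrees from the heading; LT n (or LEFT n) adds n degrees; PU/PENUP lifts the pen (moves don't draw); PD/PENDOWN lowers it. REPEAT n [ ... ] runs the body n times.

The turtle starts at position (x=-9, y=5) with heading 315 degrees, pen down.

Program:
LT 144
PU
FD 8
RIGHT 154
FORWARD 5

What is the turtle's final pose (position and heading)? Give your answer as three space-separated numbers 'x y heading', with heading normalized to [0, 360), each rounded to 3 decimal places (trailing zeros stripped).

Executing turtle program step by step:
Start: pos=(-9,5), heading=315, pen down
LT 144: heading 315 -> 99
PU: pen up
FD 8: (-9,5) -> (-10.251,12.902) [heading=99, move]
RT 154: heading 99 -> 305
FD 5: (-10.251,12.902) -> (-7.384,8.806) [heading=305, move]
Final: pos=(-7.384,8.806), heading=305, 0 segment(s) drawn

Answer: -7.384 8.806 305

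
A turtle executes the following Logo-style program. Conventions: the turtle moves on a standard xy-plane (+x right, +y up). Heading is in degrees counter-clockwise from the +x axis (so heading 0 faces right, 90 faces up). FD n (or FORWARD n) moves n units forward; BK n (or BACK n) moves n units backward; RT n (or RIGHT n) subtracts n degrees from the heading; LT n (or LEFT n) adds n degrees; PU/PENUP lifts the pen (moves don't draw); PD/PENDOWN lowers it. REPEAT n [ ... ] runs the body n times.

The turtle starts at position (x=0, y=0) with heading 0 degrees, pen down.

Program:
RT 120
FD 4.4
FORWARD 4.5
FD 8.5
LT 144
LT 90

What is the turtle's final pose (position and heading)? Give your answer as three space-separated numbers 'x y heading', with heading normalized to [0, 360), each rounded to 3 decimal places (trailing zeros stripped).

Executing turtle program step by step:
Start: pos=(0,0), heading=0, pen down
RT 120: heading 0 -> 240
FD 4.4: (0,0) -> (-2.2,-3.811) [heading=240, draw]
FD 4.5: (-2.2,-3.811) -> (-4.45,-7.708) [heading=240, draw]
FD 8.5: (-4.45,-7.708) -> (-8.7,-15.069) [heading=240, draw]
LT 144: heading 240 -> 24
LT 90: heading 24 -> 114
Final: pos=(-8.7,-15.069), heading=114, 3 segment(s) drawn

Answer: -8.7 -15.069 114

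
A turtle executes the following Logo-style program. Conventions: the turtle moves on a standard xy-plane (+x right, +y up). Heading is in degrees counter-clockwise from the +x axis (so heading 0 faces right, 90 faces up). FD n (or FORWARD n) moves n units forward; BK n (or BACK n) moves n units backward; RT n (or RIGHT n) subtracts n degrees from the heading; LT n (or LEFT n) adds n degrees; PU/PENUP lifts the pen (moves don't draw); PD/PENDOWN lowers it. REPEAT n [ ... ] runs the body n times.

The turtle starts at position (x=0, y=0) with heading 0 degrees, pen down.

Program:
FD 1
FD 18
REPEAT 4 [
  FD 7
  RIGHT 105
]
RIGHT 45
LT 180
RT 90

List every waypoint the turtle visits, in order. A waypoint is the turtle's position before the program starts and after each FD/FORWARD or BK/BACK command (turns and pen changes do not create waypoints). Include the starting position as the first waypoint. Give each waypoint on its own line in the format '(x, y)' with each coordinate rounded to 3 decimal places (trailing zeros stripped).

Executing turtle program step by step:
Start: pos=(0,0), heading=0, pen down
FD 1: (0,0) -> (1,0) [heading=0, draw]
FD 18: (1,0) -> (19,0) [heading=0, draw]
REPEAT 4 [
  -- iteration 1/4 --
  FD 7: (19,0) -> (26,0) [heading=0, draw]
  RT 105: heading 0 -> 255
  -- iteration 2/4 --
  FD 7: (26,0) -> (24.188,-6.761) [heading=255, draw]
  RT 105: heading 255 -> 150
  -- iteration 3/4 --
  FD 7: (24.188,-6.761) -> (18.126,-3.261) [heading=150, draw]
  RT 105: heading 150 -> 45
  -- iteration 4/4 --
  FD 7: (18.126,-3.261) -> (23.076,1.688) [heading=45, draw]
  RT 105: heading 45 -> 300
]
RT 45: heading 300 -> 255
LT 180: heading 255 -> 75
RT 90: heading 75 -> 345
Final: pos=(23.076,1.688), heading=345, 6 segment(s) drawn
Waypoints (7 total):
(0, 0)
(1, 0)
(19, 0)
(26, 0)
(24.188, -6.761)
(18.126, -3.261)
(23.076, 1.688)

Answer: (0, 0)
(1, 0)
(19, 0)
(26, 0)
(24.188, -6.761)
(18.126, -3.261)
(23.076, 1.688)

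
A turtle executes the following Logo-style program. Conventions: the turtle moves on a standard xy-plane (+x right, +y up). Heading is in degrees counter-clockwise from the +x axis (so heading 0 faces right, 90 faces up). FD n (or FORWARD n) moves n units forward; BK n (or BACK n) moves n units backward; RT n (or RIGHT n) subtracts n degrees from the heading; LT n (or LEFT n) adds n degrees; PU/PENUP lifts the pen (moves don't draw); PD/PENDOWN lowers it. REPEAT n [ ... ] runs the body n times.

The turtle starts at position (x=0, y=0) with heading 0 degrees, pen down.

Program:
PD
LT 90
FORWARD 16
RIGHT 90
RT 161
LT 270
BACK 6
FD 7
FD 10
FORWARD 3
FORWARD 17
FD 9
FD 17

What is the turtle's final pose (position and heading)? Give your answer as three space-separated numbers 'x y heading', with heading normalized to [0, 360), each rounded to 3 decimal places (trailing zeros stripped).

Answer: -18.557 69.895 109

Derivation:
Executing turtle program step by step:
Start: pos=(0,0), heading=0, pen down
PD: pen down
LT 90: heading 0 -> 90
FD 16: (0,0) -> (0,16) [heading=90, draw]
RT 90: heading 90 -> 0
RT 161: heading 0 -> 199
LT 270: heading 199 -> 109
BK 6: (0,16) -> (1.953,10.327) [heading=109, draw]
FD 7: (1.953,10.327) -> (-0.326,16.946) [heading=109, draw]
FD 10: (-0.326,16.946) -> (-3.581,26.401) [heading=109, draw]
FD 3: (-3.581,26.401) -> (-4.558,29.237) [heading=109, draw]
FD 17: (-4.558,29.237) -> (-10.093,45.311) [heading=109, draw]
FD 9: (-10.093,45.311) -> (-13.023,53.821) [heading=109, draw]
FD 17: (-13.023,53.821) -> (-18.557,69.895) [heading=109, draw]
Final: pos=(-18.557,69.895), heading=109, 8 segment(s) drawn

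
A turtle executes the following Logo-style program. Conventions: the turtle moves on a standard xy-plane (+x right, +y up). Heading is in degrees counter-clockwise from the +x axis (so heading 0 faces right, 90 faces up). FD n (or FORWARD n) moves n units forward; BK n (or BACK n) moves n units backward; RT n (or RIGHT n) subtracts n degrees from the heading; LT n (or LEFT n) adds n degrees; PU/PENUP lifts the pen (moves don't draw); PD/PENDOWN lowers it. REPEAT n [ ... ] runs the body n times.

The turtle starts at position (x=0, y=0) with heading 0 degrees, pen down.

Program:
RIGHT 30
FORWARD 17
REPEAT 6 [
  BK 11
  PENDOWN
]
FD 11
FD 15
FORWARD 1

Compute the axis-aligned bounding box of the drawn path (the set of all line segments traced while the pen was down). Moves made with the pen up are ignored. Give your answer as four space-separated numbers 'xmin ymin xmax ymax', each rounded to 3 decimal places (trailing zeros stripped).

Answer: -42.435 -8.5 14.722 24.5

Derivation:
Executing turtle program step by step:
Start: pos=(0,0), heading=0, pen down
RT 30: heading 0 -> 330
FD 17: (0,0) -> (14.722,-8.5) [heading=330, draw]
REPEAT 6 [
  -- iteration 1/6 --
  BK 11: (14.722,-8.5) -> (5.196,-3) [heading=330, draw]
  PD: pen down
  -- iteration 2/6 --
  BK 11: (5.196,-3) -> (-4.33,2.5) [heading=330, draw]
  PD: pen down
  -- iteration 3/6 --
  BK 11: (-4.33,2.5) -> (-13.856,8) [heading=330, draw]
  PD: pen down
  -- iteration 4/6 --
  BK 11: (-13.856,8) -> (-23.383,13.5) [heading=330, draw]
  PD: pen down
  -- iteration 5/6 --
  BK 11: (-23.383,13.5) -> (-32.909,19) [heading=330, draw]
  PD: pen down
  -- iteration 6/6 --
  BK 11: (-32.909,19) -> (-42.435,24.5) [heading=330, draw]
  PD: pen down
]
FD 11: (-42.435,24.5) -> (-32.909,19) [heading=330, draw]
FD 15: (-32.909,19) -> (-19.919,11.5) [heading=330, draw]
FD 1: (-19.919,11.5) -> (-19.053,11) [heading=330, draw]
Final: pos=(-19.053,11), heading=330, 10 segment(s) drawn

Segment endpoints: x in {-42.435, -32.909, -23.383, -19.919, -19.053, -13.856, -4.33, 0, 5.196, 14.722}, y in {-8.5, -3, 0, 2.5, 8, 11, 11.5, 13.5, 19, 24.5}
xmin=-42.435, ymin=-8.5, xmax=14.722, ymax=24.5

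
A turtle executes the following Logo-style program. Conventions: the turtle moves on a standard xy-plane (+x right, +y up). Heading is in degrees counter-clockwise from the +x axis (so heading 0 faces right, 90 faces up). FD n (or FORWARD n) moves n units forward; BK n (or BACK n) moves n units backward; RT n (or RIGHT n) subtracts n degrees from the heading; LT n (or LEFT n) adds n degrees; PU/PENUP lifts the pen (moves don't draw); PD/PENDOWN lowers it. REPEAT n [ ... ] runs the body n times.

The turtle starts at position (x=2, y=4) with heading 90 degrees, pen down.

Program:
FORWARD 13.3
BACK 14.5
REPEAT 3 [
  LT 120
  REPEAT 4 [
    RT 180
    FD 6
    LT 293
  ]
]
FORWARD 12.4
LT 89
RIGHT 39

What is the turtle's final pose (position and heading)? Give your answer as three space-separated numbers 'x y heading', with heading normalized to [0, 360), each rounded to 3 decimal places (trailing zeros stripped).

Executing turtle program step by step:
Start: pos=(2,4), heading=90, pen down
FD 13.3: (2,4) -> (2,17.3) [heading=90, draw]
BK 14.5: (2,17.3) -> (2,2.8) [heading=90, draw]
REPEAT 3 [
  -- iteration 1/3 --
  LT 120: heading 90 -> 210
  REPEAT 4 [
    -- iteration 1/4 --
    RT 180: heading 210 -> 30
    FD 6: (2,2.8) -> (7.196,5.8) [heading=30, draw]
    LT 293: heading 30 -> 323
    -- iteration 2/4 --
    RT 180: heading 323 -> 143
    FD 6: (7.196,5.8) -> (2.404,9.411) [heading=143, draw]
    LT 293: heading 143 -> 76
    -- iteration 3/4 --
    RT 180: heading 76 -> 256
    FD 6: (2.404,9.411) -> (0.953,3.589) [heading=256, draw]
    LT 293: heading 256 -> 189
    -- iteration 4/4 --
    RT 180: heading 189 -> 9
    FD 6: (0.953,3.589) -> (6.879,4.528) [heading=9, draw]
    LT 293: heading 9 -> 302
  ]
  -- iteration 2/3 --
  LT 120: heading 302 -> 62
  REPEAT 4 [
    -- iteration 1/4 --
    RT 180: heading 62 -> 242
    FD 6: (6.879,4.528) -> (4.062,-0.77) [heading=242, draw]
    LT 293: heading 242 -> 175
    -- iteration 2/4 --
    RT 180: heading 175 -> 355
    FD 6: (4.062,-0.77) -> (10.039,-1.293) [heading=355, draw]
    LT 293: heading 355 -> 288
    -- iteration 3/4 --
    RT 180: heading 288 -> 108
    FD 6: (10.039,-1.293) -> (8.185,4.413) [heading=108, draw]
    LT 293: heading 108 -> 41
    -- iteration 4/4 --
    RT 180: heading 41 -> 221
    FD 6: (8.185,4.413) -> (3.657,0.477) [heading=221, draw]
    LT 293: heading 221 -> 154
  ]
  -- iteration 3/3 --
  LT 120: heading 154 -> 274
  REPEAT 4 [
    -- iteration 1/4 --
    RT 180: heading 274 -> 94
    FD 6: (3.657,0.477) -> (3.238,6.462) [heading=94, draw]
    LT 293: heading 94 -> 27
    -- iteration 2/4 --
    RT 180: heading 27 -> 207
    FD 6: (3.238,6.462) -> (-2.108,3.739) [heading=207, draw]
    LT 293: heading 207 -> 140
    -- iteration 3/4 --
    RT 180: heading 140 -> 320
    FD 6: (-2.108,3.739) -> (2.489,-0.118) [heading=320, draw]
    LT 293: heading 320 -> 253
    -- iteration 4/4 --
    RT 180: heading 253 -> 73
    FD 6: (2.489,-0.118) -> (4.243,5.62) [heading=73, draw]
    LT 293: heading 73 -> 6
  ]
]
FD 12.4: (4.243,5.62) -> (16.575,6.916) [heading=6, draw]
LT 89: heading 6 -> 95
RT 39: heading 95 -> 56
Final: pos=(16.575,6.916), heading=56, 15 segment(s) drawn

Answer: 16.575 6.916 56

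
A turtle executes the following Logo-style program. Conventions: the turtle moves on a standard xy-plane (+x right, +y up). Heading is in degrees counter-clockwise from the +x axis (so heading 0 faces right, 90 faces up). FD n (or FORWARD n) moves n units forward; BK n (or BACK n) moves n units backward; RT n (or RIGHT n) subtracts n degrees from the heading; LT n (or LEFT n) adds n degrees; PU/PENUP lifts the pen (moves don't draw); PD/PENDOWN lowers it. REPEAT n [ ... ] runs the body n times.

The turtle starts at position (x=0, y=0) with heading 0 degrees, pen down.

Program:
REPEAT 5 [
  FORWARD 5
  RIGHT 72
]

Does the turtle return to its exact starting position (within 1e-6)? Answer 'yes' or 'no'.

Answer: yes

Derivation:
Executing turtle program step by step:
Start: pos=(0,0), heading=0, pen down
REPEAT 5 [
  -- iteration 1/5 --
  FD 5: (0,0) -> (5,0) [heading=0, draw]
  RT 72: heading 0 -> 288
  -- iteration 2/5 --
  FD 5: (5,0) -> (6.545,-4.755) [heading=288, draw]
  RT 72: heading 288 -> 216
  -- iteration 3/5 --
  FD 5: (6.545,-4.755) -> (2.5,-7.694) [heading=216, draw]
  RT 72: heading 216 -> 144
  -- iteration 4/5 --
  FD 5: (2.5,-7.694) -> (-1.545,-4.755) [heading=144, draw]
  RT 72: heading 144 -> 72
  -- iteration 5/5 --
  FD 5: (-1.545,-4.755) -> (0,0) [heading=72, draw]
  RT 72: heading 72 -> 0
]
Final: pos=(0,0), heading=0, 5 segment(s) drawn

Start position: (0, 0)
Final position: (0, 0)
Distance = 0; < 1e-6 -> CLOSED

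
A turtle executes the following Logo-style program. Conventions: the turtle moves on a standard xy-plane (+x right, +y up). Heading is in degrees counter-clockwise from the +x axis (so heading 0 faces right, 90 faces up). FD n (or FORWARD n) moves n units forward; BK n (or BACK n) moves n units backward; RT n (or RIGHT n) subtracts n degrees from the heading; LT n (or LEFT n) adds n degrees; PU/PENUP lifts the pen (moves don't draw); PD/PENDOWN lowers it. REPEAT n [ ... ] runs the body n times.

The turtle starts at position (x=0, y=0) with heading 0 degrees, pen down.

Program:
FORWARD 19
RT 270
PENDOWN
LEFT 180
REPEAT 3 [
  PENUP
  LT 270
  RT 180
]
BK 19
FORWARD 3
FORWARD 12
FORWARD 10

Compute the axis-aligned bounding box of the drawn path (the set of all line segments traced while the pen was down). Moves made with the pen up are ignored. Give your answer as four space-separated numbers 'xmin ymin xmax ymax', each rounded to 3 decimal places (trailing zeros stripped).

Executing turtle program step by step:
Start: pos=(0,0), heading=0, pen down
FD 19: (0,0) -> (19,0) [heading=0, draw]
RT 270: heading 0 -> 90
PD: pen down
LT 180: heading 90 -> 270
REPEAT 3 [
  -- iteration 1/3 --
  PU: pen up
  LT 270: heading 270 -> 180
  RT 180: heading 180 -> 0
  -- iteration 2/3 --
  PU: pen up
  LT 270: heading 0 -> 270
  RT 180: heading 270 -> 90
  -- iteration 3/3 --
  PU: pen up
  LT 270: heading 90 -> 0
  RT 180: heading 0 -> 180
]
BK 19: (19,0) -> (38,0) [heading=180, move]
FD 3: (38,0) -> (35,0) [heading=180, move]
FD 12: (35,0) -> (23,0) [heading=180, move]
FD 10: (23,0) -> (13,0) [heading=180, move]
Final: pos=(13,0), heading=180, 1 segment(s) drawn

Segment endpoints: x in {0, 19}, y in {0}
xmin=0, ymin=0, xmax=19, ymax=0

Answer: 0 0 19 0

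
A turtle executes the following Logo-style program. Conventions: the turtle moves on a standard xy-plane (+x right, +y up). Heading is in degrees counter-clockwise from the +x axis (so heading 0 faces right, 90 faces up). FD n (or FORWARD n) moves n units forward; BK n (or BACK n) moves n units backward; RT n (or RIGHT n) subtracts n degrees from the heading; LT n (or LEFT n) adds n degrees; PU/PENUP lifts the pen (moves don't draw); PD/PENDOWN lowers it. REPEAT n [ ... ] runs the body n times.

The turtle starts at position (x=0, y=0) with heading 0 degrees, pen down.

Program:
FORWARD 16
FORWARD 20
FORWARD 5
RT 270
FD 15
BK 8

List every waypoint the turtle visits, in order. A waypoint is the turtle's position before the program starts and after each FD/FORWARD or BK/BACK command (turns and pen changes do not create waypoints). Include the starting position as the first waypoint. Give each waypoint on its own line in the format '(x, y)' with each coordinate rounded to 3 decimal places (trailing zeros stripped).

Executing turtle program step by step:
Start: pos=(0,0), heading=0, pen down
FD 16: (0,0) -> (16,0) [heading=0, draw]
FD 20: (16,0) -> (36,0) [heading=0, draw]
FD 5: (36,0) -> (41,0) [heading=0, draw]
RT 270: heading 0 -> 90
FD 15: (41,0) -> (41,15) [heading=90, draw]
BK 8: (41,15) -> (41,7) [heading=90, draw]
Final: pos=(41,7), heading=90, 5 segment(s) drawn
Waypoints (6 total):
(0, 0)
(16, 0)
(36, 0)
(41, 0)
(41, 15)
(41, 7)

Answer: (0, 0)
(16, 0)
(36, 0)
(41, 0)
(41, 15)
(41, 7)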